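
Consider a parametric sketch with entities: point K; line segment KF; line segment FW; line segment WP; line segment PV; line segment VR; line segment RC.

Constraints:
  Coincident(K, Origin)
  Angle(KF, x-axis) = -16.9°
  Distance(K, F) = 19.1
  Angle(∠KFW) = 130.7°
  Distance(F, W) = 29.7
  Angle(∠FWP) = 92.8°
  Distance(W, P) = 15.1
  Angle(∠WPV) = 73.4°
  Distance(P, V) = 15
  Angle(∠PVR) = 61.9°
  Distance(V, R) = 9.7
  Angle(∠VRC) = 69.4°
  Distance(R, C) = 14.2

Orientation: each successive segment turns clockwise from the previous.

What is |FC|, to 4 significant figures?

33.47

K is at the origin; KF runs at -16.9° with length 19.1, so F = (18.28, -5.552). ∠KFW = 130.7° gives FW at -66.20° from the x-axis; with |FW| = 29.7, W = (30.26, -32.73). ∠FWP = 92.8° gives WP at -153.4° from the x-axis; with |WP| = 15.1, P = (16.76, -39.49). ∠WPV = 73.4° gives PV at 100.0° from the x-axis; with |PV| = 15.0, V = (14.15, -24.72). ∠PVR = 61.9° gives VR at -18.10° from the x-axis; with |VR| = 9.7, R = (23.37, -27.73). ∠VRC = 69.4° gives RC at -128.7° from the x-axis; with |RC| = 14.2, C = (14.50, -38.81). Then |FC| = |C − F| = 33.47.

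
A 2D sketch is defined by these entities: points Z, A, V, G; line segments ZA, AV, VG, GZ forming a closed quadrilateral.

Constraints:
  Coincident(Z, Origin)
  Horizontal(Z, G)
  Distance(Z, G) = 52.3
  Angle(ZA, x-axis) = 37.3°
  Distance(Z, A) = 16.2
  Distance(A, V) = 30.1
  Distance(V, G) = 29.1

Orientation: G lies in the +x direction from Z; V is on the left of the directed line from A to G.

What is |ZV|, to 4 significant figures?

46.25

Z is at the origin; Z and G share the same y with |ZG| = 52.3 and G in +x, so G = (52.3, 0). ZA runs at 37.3° with |ZA| = 16.2, so A = (12.89, 9.817). V is determined by |AV| = 30.1 and |VG| = 29.1 together: it lies at the intersection of circle(A, 30.1) and circle(G, 29.1). With |AG| = 40.62, the foot of the radical line on AG is 21.04 from A and the perpendicular offset is √(30.1² − 21.04²) = 21.53. Taking the left-of-AG solution: V = (38.50, 25.62).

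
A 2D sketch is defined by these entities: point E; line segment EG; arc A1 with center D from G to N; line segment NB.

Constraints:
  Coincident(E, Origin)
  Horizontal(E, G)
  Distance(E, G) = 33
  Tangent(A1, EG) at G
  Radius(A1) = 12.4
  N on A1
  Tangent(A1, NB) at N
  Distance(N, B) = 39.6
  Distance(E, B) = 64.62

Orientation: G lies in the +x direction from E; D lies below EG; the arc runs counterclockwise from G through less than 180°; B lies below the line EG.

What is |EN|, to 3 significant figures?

27.3

Checks: |DN| = 12.40 ✓; ∠(DN, NB) = 90.00° ✓; |NB| = 39.60 ✓; |EB| = 64.62 ✓.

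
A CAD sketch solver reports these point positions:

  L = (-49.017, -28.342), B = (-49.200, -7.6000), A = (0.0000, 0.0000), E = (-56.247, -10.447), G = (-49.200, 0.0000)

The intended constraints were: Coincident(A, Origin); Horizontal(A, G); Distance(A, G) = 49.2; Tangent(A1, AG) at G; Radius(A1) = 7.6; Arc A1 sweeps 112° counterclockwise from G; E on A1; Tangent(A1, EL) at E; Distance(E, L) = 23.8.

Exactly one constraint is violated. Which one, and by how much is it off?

Distance(E, L) = 23.8 — off by 4.50.

A = (0.00, 0.00) ✓; A.y = 0.00, G.y = 0.00 ✓; |AG| = 49.20 ✓; ∠(BG, GA) = 90.00° ✓; |BG| = 7.600 ✓; bearing(B→E) − bearing(B→G) = 112.0° ✓; |BE| = 7.600 ✓; ∠(BE, EL) = 90.00° ✓; |EL| = 19.30 ✗.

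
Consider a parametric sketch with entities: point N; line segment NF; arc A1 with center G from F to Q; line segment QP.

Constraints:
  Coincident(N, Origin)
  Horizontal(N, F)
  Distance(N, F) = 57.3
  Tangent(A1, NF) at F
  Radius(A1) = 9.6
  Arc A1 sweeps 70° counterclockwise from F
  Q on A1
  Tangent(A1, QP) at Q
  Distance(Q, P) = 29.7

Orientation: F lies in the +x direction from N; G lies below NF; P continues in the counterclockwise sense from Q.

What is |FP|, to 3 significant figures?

39.2

N is at the origin; N and F share the same y with |NF| = 57.3 and F on the +x side, so F = (57.3, 0.00). Tangency of A1 to NF means the radius GF is perpendicular to NF, so G = F + (0, -9.6) = (57.3, -9.60). On A1, F sits at bearing 90° from G; a 70° counterclockwise sweep puts Q at bearing 160°, so Q = G + 9.6·(cos 160°, sin 160°) = (48.3, -6.32). Since A1 is tangent to QP there, GQ ⟂ QP, so QP runs along (−sin 160°, cos 160°); with |QP| = 29.7, P = (38.1, -34.2). Then |FP| = |P − F| = 39.2.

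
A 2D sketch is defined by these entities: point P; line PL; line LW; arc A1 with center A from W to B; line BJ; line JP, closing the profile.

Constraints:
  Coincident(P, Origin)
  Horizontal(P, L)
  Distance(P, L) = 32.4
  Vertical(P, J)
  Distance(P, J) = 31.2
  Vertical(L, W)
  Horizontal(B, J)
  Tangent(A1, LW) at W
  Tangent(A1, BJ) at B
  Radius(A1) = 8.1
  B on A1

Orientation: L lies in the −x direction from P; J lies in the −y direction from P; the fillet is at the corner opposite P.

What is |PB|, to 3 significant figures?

39.5

P is at the origin; P and L share the same y with |PL| = 32.4 and L on the −x side, so L = (-32.4, 0.00). PJ is vertical with |PJ| = 31.2 and J on the −y side, so J = (0.00, -31.2). The virtual corner opposite P is at (-32.4, -31.2). The tangent condition forces AW to be normal to LW and since A1 is tangent to BJ there, AB ⟂ BJ, with radius 8.1, so the center A sits 8.1 in from both sides at A = (-24.3, -23.1). That places the tangent points at W = (-32.4, -23.1) on LW and B = (-24.3, -31.2) on BJ. Then |PB| = |B − P| = 39.5.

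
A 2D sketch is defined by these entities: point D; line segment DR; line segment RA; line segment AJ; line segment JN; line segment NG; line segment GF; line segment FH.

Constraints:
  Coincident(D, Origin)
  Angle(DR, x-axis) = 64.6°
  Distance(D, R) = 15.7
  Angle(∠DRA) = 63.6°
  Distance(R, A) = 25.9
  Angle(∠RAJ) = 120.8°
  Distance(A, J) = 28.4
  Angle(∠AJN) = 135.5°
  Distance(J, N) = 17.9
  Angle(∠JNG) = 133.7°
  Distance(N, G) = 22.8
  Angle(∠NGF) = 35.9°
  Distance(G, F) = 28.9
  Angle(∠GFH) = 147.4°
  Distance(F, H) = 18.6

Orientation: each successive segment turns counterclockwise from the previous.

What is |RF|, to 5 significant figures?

38.948

∠JNG = 133.7° gives NG at -29.000° from the x-axis; with |NG| = 22.8, G = (-8.7922, -39.282). ∠NGF = 35.9° gives GF at 115.10° from the x-axis; with |GF| = 28.9, F = (-21.052, -13.111). Then |RF| = |F − R| = 38.948.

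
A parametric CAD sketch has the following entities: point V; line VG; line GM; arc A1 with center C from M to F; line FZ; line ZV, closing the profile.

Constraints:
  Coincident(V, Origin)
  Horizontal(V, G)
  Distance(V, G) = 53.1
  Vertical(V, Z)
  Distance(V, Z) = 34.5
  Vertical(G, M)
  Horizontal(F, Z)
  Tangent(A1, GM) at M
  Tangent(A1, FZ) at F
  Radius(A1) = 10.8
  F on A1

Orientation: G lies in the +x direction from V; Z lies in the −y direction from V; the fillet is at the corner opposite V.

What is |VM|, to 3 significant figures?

58.1

V is at the origin; VG is horizontal with |VG| = 53.1 and G on the +x side, so G = (53.1, 0.00). V and Z share the same x with |VZ| = 34.5 and Z on the −y side, so Z = (0.00, -34.5). The virtual corner opposite V is at (53.1, -34.5). Since A1 is tangent to GM there, CM ⟂ GM and tangency of A1 to FZ means the radius CF is perpendicular to FZ, with radius 10.8, so the center C sits 10.8 in from both sides at C = (42.3, -23.7). That places the tangent points at M = (53.1, -23.7) on GM and F = (42.3, -34.5) on FZ. Then |VM| = |M − V| = 58.1.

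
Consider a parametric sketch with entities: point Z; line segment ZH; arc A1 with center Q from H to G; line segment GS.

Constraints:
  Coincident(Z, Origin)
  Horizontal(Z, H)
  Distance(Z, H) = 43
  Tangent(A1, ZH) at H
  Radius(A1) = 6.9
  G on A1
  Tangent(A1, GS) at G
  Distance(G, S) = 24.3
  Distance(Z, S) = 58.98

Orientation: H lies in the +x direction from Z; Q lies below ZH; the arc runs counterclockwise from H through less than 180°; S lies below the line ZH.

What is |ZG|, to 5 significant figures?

38.632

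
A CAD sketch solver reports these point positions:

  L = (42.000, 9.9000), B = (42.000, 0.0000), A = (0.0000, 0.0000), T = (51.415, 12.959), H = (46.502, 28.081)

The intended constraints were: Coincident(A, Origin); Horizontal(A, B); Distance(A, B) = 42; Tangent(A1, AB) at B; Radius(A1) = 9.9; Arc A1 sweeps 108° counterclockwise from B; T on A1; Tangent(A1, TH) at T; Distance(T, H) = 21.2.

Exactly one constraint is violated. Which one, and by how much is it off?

Distance(T, H) = 21.2 — off by 5.30.

A = (0.00, 0.00) ✓; A.y = 0.00, B.y = 0.00 ✓; |AB| = 42.00 ✓; ∠(LB, BA) = 90.00° ✓; |LB| = 9.900 ✓; bearing(L→T) − bearing(L→B) = 108.0° ✓; |LT| = 9.899 ✓; ∠(LT, TH) = 90.00° ✓; |TH| = 15.90 ✗.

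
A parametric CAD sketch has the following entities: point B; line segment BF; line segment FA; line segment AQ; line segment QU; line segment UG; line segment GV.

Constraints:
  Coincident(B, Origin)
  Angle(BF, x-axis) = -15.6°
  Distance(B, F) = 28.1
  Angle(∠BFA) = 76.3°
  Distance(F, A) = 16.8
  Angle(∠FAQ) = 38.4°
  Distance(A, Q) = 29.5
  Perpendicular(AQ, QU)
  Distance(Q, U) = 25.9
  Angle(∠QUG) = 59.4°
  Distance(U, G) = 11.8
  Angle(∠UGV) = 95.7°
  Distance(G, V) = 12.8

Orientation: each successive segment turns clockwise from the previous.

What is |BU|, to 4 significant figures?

41.25

∠FAQ = 38.4° gives AQ at 99.10° from the x-axis; with |AQ| = 29.5, Q = (14.18, 6.921). AQ is perpendicular to QU, so QU runs at 9.100°; with |QU| = 25.9, U = (39.75, 11.02). Then |BU| = |U − B| = 41.25.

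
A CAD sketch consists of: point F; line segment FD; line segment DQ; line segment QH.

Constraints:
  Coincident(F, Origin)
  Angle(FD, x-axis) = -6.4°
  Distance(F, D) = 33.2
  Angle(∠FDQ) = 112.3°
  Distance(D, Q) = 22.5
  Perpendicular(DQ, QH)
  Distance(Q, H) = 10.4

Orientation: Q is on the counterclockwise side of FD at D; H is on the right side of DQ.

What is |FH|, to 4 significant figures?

54.06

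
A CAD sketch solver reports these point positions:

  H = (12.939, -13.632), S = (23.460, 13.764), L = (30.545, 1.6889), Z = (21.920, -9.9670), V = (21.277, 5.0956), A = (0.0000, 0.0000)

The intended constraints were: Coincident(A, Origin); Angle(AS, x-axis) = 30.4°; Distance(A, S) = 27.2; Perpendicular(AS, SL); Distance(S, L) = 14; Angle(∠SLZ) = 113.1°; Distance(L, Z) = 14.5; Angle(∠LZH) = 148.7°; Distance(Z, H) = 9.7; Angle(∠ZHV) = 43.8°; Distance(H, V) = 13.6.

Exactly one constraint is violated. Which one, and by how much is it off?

Distance(H, V) = 13.6 — off by 6.90.

A = (0.00, 0.00) ✓; AS at 30.40° ✓; |AS| = 27.20 ✓; ∠(AS, SL) = 90.00° ✓; |SL| = 14.00 ✓; ∠SLZ = 113.1° ✓; |LZ| = 14.50 ✓; ∠LZH = 148.7° ✓; |ZH| = 9.700 ✓; ∠ZHV = 43.80° ✓; |HV| = 20.50 ✗.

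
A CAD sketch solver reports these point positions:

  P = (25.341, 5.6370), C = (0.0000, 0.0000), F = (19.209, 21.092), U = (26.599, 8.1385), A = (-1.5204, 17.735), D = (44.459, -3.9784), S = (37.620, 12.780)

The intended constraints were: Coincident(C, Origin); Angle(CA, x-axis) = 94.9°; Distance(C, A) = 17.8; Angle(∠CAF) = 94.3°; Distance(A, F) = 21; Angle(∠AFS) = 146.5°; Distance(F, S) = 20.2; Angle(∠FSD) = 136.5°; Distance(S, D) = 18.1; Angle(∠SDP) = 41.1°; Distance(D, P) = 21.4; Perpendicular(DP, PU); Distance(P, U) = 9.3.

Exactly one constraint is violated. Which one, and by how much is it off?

Distance(P, U) = 9.3 — off by 6.50.

C = (0.00, 0.00) ✓; CA at 94.90° ✓; |CA| = 17.80 ✓; ∠CAF = 94.30° ✓; |AF| = 21.00 ✓; ∠AFS = 146.5° ✓; |FS| = 20.20 ✓; ∠FSD = 136.5° ✓; |SD| = 18.10 ✓; ∠SDP = 41.10° ✓; |DP| = 21.40 ✓; ∠(DP, PU) = 90.00° ✓; |PU| = 2.800 ✗.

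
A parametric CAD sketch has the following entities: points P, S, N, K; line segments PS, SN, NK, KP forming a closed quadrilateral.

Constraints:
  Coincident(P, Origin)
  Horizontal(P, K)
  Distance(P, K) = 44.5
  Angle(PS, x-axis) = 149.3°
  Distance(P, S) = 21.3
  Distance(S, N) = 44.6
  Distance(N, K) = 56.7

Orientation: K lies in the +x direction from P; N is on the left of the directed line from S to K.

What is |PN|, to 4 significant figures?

46.30

Checks: |SN| = 44.60 ✓; |NK| = 56.70 ✓.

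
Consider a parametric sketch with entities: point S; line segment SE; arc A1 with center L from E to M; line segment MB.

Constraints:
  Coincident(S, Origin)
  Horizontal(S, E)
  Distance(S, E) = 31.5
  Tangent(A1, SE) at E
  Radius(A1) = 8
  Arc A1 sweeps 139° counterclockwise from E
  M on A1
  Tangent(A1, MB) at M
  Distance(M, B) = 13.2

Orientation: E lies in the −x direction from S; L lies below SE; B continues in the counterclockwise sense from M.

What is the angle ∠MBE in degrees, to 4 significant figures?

37.27°

S is at the origin; S and E share the same y with |SE| = 31.5 and E on the −x side, so E = (-31.50, 0.000). Since A1 is tangent to SE there, LE ⟂ SE, so L = E + (0, -8) = (-31.50, -8.000). On A1, E sits at bearing 90° from L; a 139° counterclockwise sweep puts M at bearing 229°, so M = L + 8.0·(cos 229°, sin 229°) = (-36.75, -14.04). Tangency of A1 to MB means the radius LM is perpendicular to MB, so MB runs along (−sin 229°, cos 229°); with |MB| = 13.2, B = (-26.79, -22.70). Then cos ∠MBE = BM·BE / (|BM||BE|), giving 37.27°.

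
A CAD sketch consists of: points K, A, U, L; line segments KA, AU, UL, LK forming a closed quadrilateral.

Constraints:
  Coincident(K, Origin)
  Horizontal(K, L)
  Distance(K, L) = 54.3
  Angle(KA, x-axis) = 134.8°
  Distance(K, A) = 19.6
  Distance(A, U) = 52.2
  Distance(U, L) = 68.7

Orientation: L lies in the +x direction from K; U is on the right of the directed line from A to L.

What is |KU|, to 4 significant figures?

37.41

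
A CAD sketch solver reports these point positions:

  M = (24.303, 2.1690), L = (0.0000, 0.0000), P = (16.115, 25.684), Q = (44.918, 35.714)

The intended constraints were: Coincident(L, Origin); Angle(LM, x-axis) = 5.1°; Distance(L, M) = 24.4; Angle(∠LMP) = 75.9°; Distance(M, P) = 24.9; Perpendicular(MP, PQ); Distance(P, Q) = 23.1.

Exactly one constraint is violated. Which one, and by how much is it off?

Distance(P, Q) = 23.1 — off by 7.40.

L = (0.00, 0.00) ✓; LM at 5.100° ✓; |LM| = 24.40 ✓; ∠LMP = 75.90° ✓; |MP| = 24.90 ✓; ∠(MP, PQ) = 90.00° ✓; |PQ| = 30.50 ✗.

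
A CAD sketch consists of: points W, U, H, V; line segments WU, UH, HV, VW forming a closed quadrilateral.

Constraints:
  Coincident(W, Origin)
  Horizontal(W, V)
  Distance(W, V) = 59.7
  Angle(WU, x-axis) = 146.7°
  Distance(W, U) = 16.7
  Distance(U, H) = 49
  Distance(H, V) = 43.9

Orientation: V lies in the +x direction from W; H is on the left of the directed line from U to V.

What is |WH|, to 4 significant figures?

43.39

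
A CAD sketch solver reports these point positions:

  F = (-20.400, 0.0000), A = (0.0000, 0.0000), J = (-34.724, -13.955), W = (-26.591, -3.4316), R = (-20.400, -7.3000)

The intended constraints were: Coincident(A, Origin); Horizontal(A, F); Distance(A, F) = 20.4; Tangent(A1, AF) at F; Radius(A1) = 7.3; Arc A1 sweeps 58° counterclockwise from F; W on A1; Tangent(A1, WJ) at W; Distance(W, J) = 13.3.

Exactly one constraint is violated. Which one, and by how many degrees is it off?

Tangent(A1, WJ) at W — off by 5.70°.

A = (0.00, 0.00) ✓; A.y = 0.00, F.y = 0.00 ✓; |AF| = 20.40 ✓; ∠(RF, FA) = 90.00° ✓; |RF| = 7.300 ✓; bearing(R→W) − bearing(R→F) = 58.00° ✓; |RW| = 7.300 ✓; ∠(RW, WJ) = 95.70° ✗; |WJ| = 13.30 ✓.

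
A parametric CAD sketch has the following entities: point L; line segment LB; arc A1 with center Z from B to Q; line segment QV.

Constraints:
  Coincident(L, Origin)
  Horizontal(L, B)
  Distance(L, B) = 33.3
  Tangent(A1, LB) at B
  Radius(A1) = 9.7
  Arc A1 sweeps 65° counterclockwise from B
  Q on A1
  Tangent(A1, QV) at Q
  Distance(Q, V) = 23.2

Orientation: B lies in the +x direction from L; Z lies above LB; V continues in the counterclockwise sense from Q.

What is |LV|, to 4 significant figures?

58.33

On A1, B sits at bearing -90° from Z; a 65° counterclockwise sweep puts Q at bearing -25°, so Q = Z + 9.7·(cos -25°, sin -25°) = (42.09, 5.601). Tangency of A1 to QV means the radius ZQ is perpendicular to QV, so QV runs along (−sin -25°, cos -25°); with |QV| = 23.2, V = (51.90, 26.63). Then |LV| = |V − L| = 58.33.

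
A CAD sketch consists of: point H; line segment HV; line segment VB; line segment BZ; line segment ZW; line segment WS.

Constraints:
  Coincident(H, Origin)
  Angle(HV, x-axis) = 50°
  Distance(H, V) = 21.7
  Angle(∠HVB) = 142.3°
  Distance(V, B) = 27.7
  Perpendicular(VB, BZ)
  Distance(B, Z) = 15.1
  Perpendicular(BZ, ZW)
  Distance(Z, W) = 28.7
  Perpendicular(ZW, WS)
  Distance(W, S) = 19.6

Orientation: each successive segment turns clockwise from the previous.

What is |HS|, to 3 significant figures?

24.0

The perpendicularity gives ZW at right angles to BZ, so ZW runs at -168°; with |ZW| = 28.7, W = (16.2, 1.66). The perpendicularity gives WS at right angles to ZW, so WS runs at 102°; with |WS| = 19.6, S = (12.0, 20.8). Then |HS| = |S − H| = 24.0.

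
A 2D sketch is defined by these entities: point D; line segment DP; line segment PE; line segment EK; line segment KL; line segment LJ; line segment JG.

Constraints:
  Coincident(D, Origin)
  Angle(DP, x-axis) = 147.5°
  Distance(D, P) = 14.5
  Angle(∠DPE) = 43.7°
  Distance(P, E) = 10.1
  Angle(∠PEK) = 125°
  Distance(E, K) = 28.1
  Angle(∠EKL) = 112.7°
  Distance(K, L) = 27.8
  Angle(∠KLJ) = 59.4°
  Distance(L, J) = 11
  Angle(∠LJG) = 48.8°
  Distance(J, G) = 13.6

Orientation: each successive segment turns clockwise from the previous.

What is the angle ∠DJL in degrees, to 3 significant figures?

144°

D is at the origin; DP runs at 147.5° with length 14.5, so P = (-12.2, 7.79). ∠DPE = 43.7° gives PE at 11.2° from the x-axis; with |PE| = 10.1, E = (-2.32, 9.75). ∠PEK = 125.0° gives EK at -43.8° from the x-axis; with |EK| = 28.1, K = (18.0, -9.70). ∠EKL = 112.7° gives KL at -111° from the x-axis; with |KL| = 27.8, L = (7.95, -35.6). ∠KLJ = 59.4° gives LJ at 128° from the x-axis; with |LJ| = 11.0, J = (1.13, -27.0). Then cos ∠DJL = JD·JL / (|JD||JL|), giving 144°.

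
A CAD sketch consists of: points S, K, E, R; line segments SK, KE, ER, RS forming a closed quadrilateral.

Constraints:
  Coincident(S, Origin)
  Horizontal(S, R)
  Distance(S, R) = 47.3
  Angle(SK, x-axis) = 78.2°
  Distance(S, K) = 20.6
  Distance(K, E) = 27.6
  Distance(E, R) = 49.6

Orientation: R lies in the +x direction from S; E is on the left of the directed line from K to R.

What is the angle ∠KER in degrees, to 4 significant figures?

69.50°

S is at the origin; S and R share the same y with |SR| = 47.3 and R in +x, so R = (47.3, 0). SK runs at 78.2° with |SK| = 20.6, so K = (4.213, 20.16). E is determined by |KE| = 27.6 and |ER| = 49.6 together: it lies at the intersection of circle(K, 27.6) and circle(R, 49.6). With |KR| = 47.57, the foot of the radical line on KR is 5.936 from K and the perpendicular offset is √(27.6² − 5.936²) = 26.95. Taking the left-of-KR solution: E = (21.01, 42.06).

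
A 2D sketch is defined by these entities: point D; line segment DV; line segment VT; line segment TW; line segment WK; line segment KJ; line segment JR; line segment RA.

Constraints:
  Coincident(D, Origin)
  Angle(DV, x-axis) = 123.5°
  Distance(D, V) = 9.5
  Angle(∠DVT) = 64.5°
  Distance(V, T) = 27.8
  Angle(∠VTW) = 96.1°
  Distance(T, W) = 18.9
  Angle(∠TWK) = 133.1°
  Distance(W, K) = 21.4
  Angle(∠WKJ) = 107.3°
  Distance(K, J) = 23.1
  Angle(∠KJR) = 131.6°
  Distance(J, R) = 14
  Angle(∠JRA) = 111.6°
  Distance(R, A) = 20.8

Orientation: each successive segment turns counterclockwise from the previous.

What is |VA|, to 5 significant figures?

6.3473

D is at the origin; DV runs at 123.5° with length 9.5, so V = (-5.2434, 7.9219). ∠DVT = 64.5° gives VT at -121.00° from the x-axis; with |VT| = 27.8, T = (-19.561, -15.907). ∠VTW = 96.1° gives TW at -37.100° from the x-axis; with |TW| = 18.9, W = (-4.4871, -27.308). ∠TWK = 133.1° gives WK at 9.8000° from the x-axis; with |WK| = 21.4, K = (16.601, -23.665). ∠WKJ = 107.3° gives KJ at 82.500° from the x-axis; with |KJ| = 23.1, J = (19.616, -0.76311). ∠KJR = 131.6° gives JR at 130.90° from the x-axis; with |JR| = 14.0, R = (10.449, 9.8188). ∠JRA = 111.6° gives RA at -160.70° from the x-axis; with |RA| = 20.8, A = (-9.1817, 2.9441). Then |VA| = |A − V| = 6.3473.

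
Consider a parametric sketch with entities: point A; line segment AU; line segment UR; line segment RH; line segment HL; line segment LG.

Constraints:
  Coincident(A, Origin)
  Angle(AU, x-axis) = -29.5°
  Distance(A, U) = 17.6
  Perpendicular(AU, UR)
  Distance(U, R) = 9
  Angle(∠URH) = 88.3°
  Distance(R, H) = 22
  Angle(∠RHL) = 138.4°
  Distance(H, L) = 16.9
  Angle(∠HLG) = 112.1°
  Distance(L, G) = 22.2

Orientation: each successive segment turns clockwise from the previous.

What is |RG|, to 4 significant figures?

42.13

∠RHL = 138.4° gives HL at 107.2° from the x-axis; with |HL| = 16.9, L = (-12.93, 11.04). ∠HLG = 112.1° gives LG at 39.30° from the x-axis; with |LG| = 22.2, G = (4.250, 25.10). Then |RG| = |G − R| = 42.13.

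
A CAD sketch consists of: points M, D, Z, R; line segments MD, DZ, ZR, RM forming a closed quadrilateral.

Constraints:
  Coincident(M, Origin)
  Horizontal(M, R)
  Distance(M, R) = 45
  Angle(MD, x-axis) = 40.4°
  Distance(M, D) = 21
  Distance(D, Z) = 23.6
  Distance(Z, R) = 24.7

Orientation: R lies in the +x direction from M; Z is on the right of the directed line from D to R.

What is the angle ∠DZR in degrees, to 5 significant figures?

83.085°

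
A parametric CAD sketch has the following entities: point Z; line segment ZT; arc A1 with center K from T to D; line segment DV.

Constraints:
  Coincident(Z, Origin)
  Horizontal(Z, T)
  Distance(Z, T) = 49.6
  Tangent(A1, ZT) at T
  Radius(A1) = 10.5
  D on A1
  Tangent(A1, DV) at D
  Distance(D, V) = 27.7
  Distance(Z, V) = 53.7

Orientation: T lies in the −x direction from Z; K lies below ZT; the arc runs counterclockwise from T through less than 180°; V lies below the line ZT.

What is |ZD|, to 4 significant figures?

59.90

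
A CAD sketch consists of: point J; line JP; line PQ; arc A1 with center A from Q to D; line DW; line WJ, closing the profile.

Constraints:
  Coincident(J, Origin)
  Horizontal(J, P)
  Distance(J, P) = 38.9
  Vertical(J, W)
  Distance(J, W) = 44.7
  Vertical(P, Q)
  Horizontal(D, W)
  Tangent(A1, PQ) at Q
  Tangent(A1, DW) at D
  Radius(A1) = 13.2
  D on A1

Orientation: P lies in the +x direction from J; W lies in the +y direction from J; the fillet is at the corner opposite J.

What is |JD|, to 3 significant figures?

51.6

J is at the origin; J and P share the same y with |JP| = 38.9 and P on the +x side, so P = (38.9, 0.00). J and W share the same x with |JW| = 44.7 and W on the +y side, so W = (0.00, 44.7). The virtual corner opposite J is at (38.9, 44.7). The tangent condition forces AQ to be normal to PQ and A1 meets DW tangentially, so AD is at right angles to DW, with radius 13.2, so the center A sits 13.2 in from both sides at A = (25.7, 31.5). That places the tangent points at Q = (38.9, 31.5) on PQ and D = (25.7, 44.7) on DW. Then |JD| = |D − J| = 51.6.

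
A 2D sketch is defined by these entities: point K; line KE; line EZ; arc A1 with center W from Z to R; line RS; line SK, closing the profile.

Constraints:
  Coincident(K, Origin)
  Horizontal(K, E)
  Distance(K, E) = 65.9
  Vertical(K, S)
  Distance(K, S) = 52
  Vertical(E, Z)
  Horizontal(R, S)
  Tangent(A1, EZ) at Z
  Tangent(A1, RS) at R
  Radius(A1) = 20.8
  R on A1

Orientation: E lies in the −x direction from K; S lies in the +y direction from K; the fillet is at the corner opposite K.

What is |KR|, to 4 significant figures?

68.83

The virtual corner opposite K is at (-65.90, 52.00). Tangency of A1 to EZ means the radius WZ is perpendicular to EZ and since A1 is tangent to RS there, WR ⟂ RS, with radius 20.8, so the center W sits 20.8 in from both sides at W = (-45.10, 31.20). That places the tangent points at Z = (-65.90, 31.20) on EZ and R = (-45.10, 52.00) on RS. Then |KR| = |R − K| = 68.83.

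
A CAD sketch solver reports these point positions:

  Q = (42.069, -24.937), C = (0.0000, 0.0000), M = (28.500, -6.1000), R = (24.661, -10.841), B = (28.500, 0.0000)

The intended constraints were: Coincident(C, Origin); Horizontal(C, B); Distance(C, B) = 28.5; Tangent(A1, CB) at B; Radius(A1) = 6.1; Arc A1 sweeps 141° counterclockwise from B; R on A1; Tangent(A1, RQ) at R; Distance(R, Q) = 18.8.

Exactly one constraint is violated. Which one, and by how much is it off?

Distance(R, Q) = 18.8 — off by 3.60.

C = (0.00, 0.00) ✓; C.y = 0.00, B.y = 0.00 ✓; |CB| = 28.50 ✓; ∠(MB, BC) = 90.00° ✓; |MB| = 6.100 ✓; bearing(M→R) − bearing(M→B) = 141.0° ✓; |MR| = 6.100 ✓; ∠(MR, RQ) = 90.00° ✓; |RQ| = 22.40 ✗.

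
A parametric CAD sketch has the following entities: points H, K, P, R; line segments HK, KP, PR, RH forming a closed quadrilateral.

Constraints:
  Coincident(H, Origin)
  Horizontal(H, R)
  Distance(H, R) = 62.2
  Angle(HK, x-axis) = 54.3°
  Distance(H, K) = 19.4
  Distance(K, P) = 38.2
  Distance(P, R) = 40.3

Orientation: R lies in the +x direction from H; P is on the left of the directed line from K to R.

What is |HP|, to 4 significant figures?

56.61

Checks: |KP| = 38.20 ✓; |PR| = 40.30 ✓.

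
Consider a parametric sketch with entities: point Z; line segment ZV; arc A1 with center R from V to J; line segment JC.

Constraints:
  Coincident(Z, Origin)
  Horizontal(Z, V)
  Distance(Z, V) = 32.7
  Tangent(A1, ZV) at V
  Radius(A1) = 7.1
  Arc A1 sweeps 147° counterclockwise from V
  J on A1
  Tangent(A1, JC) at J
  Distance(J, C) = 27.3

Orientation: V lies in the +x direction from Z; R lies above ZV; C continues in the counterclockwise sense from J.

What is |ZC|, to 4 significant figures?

31.09

Z is at the origin; ZV is horizontal with |ZV| = 32.7 and V on the +x side, so V = (32.70, 0.000). Since A1 is tangent to ZV there, RV ⟂ ZV, so R = V + (0, 7.1) = (32.70, 7.100). On A1, V sits at bearing -90° from R; a 147° counterclockwise sweep puts J at bearing 57°, so J = R + 7.1·(cos 57°, sin 57°) = (36.57, 13.05). The tangent condition forces RJ to be normal to JC, so JC runs along (−sin 57°, cos 57°); with |JC| = 27.3, C = (13.67, 27.92). Then |ZC| = |C − Z| = 31.09.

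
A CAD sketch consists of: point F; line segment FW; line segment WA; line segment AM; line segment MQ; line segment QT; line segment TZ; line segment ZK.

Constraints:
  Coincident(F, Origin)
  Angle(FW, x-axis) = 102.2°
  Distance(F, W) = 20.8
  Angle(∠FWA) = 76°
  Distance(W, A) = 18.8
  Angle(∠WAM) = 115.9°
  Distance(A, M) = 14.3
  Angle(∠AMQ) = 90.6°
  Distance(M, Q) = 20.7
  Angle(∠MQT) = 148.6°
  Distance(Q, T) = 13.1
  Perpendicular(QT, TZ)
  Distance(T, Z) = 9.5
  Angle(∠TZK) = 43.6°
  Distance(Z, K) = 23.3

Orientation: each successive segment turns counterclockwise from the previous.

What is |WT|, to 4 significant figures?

21.97

F is at the origin; FW runs at 102.2° with length 20.8, so W = (-4.396, 20.33). ∠FWA = 76.0° gives WA at -153.8° from the x-axis; with |WA| = 18.8, A = (-21.26, 12.03). ∠WAM = 115.9° gives AM at -89.70° from the x-axis; with |AM| = 14.3, M = (-21.19, -2.270). ∠AMQ = 90.6° gives MQ at -0.3000° from the x-axis; with |MQ| = 20.7, Q = (-0.4894, -2.378). ∠MQT = 148.6° gives QT at 31.10° from the x-axis; with |QT| = 13.1, T = (10.73, 4.388). Then |WT| = |T − W| = 21.97.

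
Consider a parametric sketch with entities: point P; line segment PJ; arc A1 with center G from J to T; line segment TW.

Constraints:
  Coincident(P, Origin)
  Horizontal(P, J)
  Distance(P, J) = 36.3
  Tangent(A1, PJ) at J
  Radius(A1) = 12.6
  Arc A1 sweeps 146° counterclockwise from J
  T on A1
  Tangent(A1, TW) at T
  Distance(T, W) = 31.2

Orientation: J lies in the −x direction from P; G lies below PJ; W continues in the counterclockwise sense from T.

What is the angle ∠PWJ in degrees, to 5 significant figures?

48.277°

P is at the origin; PJ is horizontal with |PJ| = 36.3 and J on the −x side, so J = (-36.300, 0.0000). The tangent condition forces GJ to be normal to PJ, so G = J + (0, -12.6) = (-36.300, -12.600). On A1, J sits at bearing 90° from G; a 146° counterclockwise sweep puts T at bearing 236°, so T = G + 12.6·(cos 236°, sin 236°) = (-43.346, -23.046). Tangency of A1 to TW means the radius GT is perpendicular to TW, so TW runs along (−sin 236°, cos 236°); with |TW| = 31.2, W = (-17.480, -40.493). Then cos ∠PWJ = WP·WJ / (|WP||WJ|), giving 48.277°.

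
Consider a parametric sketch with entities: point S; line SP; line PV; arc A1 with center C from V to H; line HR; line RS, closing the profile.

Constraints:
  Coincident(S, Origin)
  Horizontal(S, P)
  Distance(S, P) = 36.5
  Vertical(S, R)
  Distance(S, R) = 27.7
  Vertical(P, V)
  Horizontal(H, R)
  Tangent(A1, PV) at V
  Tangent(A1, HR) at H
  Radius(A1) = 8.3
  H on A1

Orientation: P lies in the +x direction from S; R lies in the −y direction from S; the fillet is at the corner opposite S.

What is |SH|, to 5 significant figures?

39.529

The virtual corner opposite S is at (36.500, -27.700). Since A1 is tangent to PV there, CV ⟂ PV and the tangent condition forces CH to be normal to HR, with radius 8.3, so the center C sits 8.3 in from both sides at C = (28.200, -19.400). That places the tangent points at V = (36.500, -19.400) on PV and H = (28.200, -27.700) on HR. Then |SH| = |H − S| = 39.529.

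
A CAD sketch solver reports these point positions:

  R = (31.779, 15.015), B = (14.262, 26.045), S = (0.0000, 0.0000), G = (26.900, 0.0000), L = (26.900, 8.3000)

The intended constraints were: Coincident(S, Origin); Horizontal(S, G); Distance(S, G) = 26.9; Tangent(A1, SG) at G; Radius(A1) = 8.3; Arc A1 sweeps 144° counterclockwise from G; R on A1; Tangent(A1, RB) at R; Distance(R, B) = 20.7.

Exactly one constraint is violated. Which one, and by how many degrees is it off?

Tangent(A1, RB) at R — off by 3.80°.

S = (0.00, 0.00) ✓; S.y = 0.00, G.y = 0.00 ✓; |SG| = 26.90 ✓; ∠(LG, GS) = 90.00° ✓; |LG| = 8.300 ✓; bearing(L→R) − bearing(L→G) = 144.0° ✓; |LR| = 8.300 ✓; ∠(LR, RB) = 86.20° ✗; |RB| = 20.70 ✓.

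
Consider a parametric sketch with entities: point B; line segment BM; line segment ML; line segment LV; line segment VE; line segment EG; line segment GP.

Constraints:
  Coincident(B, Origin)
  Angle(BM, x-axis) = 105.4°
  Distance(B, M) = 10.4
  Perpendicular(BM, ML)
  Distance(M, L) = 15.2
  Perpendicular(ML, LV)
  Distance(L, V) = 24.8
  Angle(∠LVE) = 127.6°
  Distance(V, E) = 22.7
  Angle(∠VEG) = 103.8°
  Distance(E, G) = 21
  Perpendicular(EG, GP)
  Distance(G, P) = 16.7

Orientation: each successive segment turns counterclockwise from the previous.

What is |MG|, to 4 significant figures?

31.96

B is at the origin; BM runs at 105.4° with length 10.4, so M = (-2.762, 10.03). BM is perpendicular to ML, so ML runs at -164.6°; with |ML| = 15.2, L = (-17.42, 5.990). The perpendicularity gives LV at right angles to ML, so LV runs at -74.60°; with |LV| = 24.8, V = (-10.83, -17.92). ∠LVE = 127.6° gives VE at -22.20° from the x-axis; with |VE| = 22.7, E = (10.19, -26.50). ∠VEG = 103.8° gives EG at 54.00° from the x-axis; with |EG| = 21.0, G = (22.53, -9.507). Then |MG| = |G − M| = 31.96.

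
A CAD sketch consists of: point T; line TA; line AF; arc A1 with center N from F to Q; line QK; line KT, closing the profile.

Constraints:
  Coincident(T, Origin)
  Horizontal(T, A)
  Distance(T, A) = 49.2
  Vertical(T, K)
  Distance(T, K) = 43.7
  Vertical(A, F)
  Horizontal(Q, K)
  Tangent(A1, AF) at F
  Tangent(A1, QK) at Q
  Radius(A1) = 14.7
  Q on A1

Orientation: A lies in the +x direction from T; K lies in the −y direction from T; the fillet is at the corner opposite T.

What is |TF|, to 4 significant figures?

57.11

The virtual corner opposite T is at (49.20, -43.70). Since A1 is tangent to AF there, NF ⟂ AF and tangency of A1 to QK means the radius NQ is perpendicular to QK, with radius 14.7, so the center N sits 14.7 in from both sides at N = (34.50, -29.00). That places the tangent points at F = (49.20, -29.00) on AF and Q = (34.50, -43.70) on QK. Then |TF| = |F − T| = 57.11.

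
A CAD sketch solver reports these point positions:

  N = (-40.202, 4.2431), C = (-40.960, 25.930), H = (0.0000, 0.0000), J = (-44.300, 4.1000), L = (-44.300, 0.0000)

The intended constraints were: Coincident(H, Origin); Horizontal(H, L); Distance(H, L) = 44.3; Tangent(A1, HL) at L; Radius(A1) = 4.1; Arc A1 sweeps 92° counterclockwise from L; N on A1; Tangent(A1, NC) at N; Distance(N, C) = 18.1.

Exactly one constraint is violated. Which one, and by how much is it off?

Distance(N, C) = 18.1 — off by 3.60.

H = (0.00, 0.00) ✓; H.y = 0.00, L.y = 0.00 ✓; |HL| = 44.30 ✓; ∠(JL, LH) = 90.00° ✓; |JL| = 4.100 ✓; bearing(J→N) − bearing(J→L) = 92.00° ✓; |JN| = 4.100 ✓; ∠(JN, NC) = 90.00° ✓; |NC| = 21.70 ✗.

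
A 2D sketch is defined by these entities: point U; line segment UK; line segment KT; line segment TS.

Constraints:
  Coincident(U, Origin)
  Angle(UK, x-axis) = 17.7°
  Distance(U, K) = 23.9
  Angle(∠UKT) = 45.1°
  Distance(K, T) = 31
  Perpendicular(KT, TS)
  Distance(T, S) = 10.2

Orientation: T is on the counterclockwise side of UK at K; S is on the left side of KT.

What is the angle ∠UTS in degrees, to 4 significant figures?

39.85°

U is at the origin; UK runs at 17.7° with length 23.9, so K = 23.9·(cos 17.7°, sin 17.7°) = (22.77, 7.266). ∠UKT = 45.1°, so KT runs at 17.7° + (180° − 45.1°) = 152.6° from the x-axis; with |KT| = 31.0, T = K + 31.0·(cos 152.6°, sin 152.6°) = (-4.754, 21.53). The perpendicularity gives TS at right angles to KT; with |TS| = 10.2 on the left of KT, S = T + 10.2·(-0.4602, -0.8878) = (-9.448, 12.48). Then cos ∠UTS = TU·TS / (|TU||TS|), giving 39.85°.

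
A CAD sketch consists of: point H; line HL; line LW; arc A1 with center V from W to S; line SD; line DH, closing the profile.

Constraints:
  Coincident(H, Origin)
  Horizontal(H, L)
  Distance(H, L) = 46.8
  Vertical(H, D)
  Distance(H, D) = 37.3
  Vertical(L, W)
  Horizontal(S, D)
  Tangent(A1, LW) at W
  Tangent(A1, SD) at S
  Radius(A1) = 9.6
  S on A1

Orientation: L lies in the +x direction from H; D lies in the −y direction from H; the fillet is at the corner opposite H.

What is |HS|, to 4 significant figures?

52.68

The virtual corner opposite H is at (46.80, -37.30). Since A1 is tangent to LW there, VW ⟂ LW and the tangent condition forces VS to be normal to SD, with radius 9.6, so the center V sits 9.6 in from both sides at V = (37.20, -27.70). That places the tangent points at W = (46.80, -27.70) on LW and S = (37.20, -37.30) on SD. Then |HS| = |S − H| = 52.68.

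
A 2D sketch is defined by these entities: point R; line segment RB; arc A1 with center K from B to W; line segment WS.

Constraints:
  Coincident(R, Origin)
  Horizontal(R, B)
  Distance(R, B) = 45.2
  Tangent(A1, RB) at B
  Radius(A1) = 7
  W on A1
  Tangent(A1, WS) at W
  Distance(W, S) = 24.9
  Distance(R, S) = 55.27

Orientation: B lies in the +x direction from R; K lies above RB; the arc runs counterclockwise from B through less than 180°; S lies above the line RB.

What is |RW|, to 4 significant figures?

52.67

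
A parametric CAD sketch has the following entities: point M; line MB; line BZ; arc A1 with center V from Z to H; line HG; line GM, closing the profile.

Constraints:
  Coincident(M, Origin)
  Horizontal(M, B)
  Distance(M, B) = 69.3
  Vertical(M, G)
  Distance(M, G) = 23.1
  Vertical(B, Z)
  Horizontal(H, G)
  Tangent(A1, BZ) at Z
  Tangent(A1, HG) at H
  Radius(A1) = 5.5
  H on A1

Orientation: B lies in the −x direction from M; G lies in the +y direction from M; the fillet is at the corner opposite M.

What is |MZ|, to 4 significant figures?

71.50

M is at the origin; M and B share the same y with |MB| = 69.3 and B on the −x side, so B = (-69.30, 0.000). MG is vertical with |MG| = 23.1 and G on the +y side, so G = (0.000, 23.10). The virtual corner opposite M is at (-69.30, 23.10). Tangency of A1 to BZ means the radius VZ is perpendicular to BZ and since A1 is tangent to HG there, VH ⟂ HG, with radius 5.5, so the center V sits 5.5 in from both sides at V = (-63.80, 17.60). That places the tangent points at Z = (-69.30, 17.60) on BZ and H = (-63.80, 23.10) on HG. Then |MZ| = |Z − M| = 71.50.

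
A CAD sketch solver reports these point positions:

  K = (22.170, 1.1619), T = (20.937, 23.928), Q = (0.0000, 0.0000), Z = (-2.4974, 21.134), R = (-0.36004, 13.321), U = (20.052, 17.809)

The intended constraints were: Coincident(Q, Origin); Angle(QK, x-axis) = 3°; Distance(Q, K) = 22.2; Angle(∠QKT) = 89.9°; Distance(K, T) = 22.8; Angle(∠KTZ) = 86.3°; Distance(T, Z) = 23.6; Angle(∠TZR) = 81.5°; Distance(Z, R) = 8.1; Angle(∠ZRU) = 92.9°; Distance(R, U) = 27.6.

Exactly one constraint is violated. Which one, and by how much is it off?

Distance(R, U) = 27.6 — off by 6.70.

Q = (0.00, 0.00) ✓; QK at 3.000° ✓; |QK| = 22.20 ✓; ∠QKT = 89.90° ✓; |KT| = 22.80 ✓; ∠KTZ = 86.30° ✓; |TZ| = 23.60 ✓; ∠TZR = 81.50° ✓; |ZR| = 8.100 ✓; ∠ZRU = 92.90° ✓; |RU| = 20.90 ✗.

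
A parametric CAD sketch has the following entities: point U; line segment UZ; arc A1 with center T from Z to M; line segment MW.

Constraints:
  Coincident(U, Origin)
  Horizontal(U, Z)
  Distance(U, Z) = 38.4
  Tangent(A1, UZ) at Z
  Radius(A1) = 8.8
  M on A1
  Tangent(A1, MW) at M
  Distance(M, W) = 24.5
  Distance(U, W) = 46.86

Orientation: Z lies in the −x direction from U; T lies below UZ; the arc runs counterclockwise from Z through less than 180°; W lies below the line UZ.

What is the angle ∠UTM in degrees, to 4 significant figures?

159.3°

Checks: |TM| = 8.800 ✓; ∠(TM, MW) = 90.00° ✓; |MW| = 24.50 ✓; |UW| = 46.86 ✓.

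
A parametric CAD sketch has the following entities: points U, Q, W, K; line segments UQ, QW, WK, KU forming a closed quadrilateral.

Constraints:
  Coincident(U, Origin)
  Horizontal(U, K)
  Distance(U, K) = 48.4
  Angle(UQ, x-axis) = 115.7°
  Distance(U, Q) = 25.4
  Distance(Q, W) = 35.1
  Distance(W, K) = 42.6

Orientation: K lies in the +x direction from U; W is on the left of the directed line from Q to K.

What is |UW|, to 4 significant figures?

40.47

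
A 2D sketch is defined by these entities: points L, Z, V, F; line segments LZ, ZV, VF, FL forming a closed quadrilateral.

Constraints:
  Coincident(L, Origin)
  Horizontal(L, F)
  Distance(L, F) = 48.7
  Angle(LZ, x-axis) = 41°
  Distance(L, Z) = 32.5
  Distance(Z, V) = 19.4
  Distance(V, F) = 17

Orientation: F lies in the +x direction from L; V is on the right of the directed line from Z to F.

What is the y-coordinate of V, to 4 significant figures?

3.440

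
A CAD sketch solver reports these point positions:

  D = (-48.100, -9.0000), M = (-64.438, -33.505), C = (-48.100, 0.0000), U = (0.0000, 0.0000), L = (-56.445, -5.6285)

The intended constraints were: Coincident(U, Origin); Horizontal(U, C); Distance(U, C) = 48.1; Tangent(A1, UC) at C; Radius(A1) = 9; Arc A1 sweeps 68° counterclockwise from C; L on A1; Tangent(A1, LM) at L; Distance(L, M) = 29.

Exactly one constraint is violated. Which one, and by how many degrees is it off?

Tangent(A1, LM) at L — off by 6.00°.

U = (0.00, 0.00) ✓; U.y = 0.00, C.y = 0.00 ✓; |UC| = 48.10 ✓; ∠(DC, CU) = 90.00° ✓; |DC| = 9.000 ✓; bearing(D→L) − bearing(D→C) = 68.00° ✓; |DL| = 9.000 ✓; ∠(DL, LM) = 84.00° ✗; |LM| = 29.00 ✓.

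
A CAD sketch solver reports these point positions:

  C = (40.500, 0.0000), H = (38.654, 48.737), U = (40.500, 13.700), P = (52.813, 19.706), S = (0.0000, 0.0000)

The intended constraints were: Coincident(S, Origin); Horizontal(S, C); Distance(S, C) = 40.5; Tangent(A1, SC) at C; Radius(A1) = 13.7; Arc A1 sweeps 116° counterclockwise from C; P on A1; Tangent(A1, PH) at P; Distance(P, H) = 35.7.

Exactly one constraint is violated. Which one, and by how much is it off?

Distance(P, H) = 35.7 — off by 3.40.

S = (0.00, 0.00) ✓; S.y = 0.00, C.y = 0.00 ✓; |SC| = 40.50 ✓; ∠(UC, CS) = 90.00° ✓; |UC| = 13.70 ✓; bearing(U→P) − bearing(U→C) = 116.0° ✓; |UP| = 13.70 ✓; ∠(UP, PH) = 90.00° ✓; |PH| = 32.30 ✗.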